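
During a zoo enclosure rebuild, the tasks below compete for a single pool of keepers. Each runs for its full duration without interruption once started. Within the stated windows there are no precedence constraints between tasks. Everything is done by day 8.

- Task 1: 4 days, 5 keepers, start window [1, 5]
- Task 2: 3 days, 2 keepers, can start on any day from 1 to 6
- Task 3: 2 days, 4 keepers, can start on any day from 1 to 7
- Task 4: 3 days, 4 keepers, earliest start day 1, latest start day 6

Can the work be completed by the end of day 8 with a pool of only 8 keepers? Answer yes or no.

Schedule Task 1@1, Task 2@1, Task 3@5, Task 4@5: d1:7  d2:7  d3:7  d4:5  d5:8  d6:8  d7:4  d8:0 — peak 8 ≤ 8.

yes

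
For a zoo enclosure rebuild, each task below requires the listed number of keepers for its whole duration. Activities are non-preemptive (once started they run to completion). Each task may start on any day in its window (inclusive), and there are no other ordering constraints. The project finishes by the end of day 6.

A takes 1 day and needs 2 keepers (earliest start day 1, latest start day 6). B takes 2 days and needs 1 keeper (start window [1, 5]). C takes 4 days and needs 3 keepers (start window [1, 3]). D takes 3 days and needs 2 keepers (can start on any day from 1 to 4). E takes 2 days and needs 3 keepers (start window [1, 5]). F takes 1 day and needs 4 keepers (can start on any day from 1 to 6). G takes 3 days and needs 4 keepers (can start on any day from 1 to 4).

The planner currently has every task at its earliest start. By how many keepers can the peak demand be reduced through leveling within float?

11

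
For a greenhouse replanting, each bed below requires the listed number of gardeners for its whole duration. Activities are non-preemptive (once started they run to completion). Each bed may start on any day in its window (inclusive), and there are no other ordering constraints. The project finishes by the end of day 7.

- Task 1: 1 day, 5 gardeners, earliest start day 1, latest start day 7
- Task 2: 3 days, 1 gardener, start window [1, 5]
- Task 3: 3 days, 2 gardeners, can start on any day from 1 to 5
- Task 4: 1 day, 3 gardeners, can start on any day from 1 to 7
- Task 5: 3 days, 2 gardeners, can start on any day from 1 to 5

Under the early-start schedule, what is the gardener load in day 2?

At early start, day 2 has: Task 2, Task 3, Task 5.
Demand: 1 + 2 + 2 = 5.

5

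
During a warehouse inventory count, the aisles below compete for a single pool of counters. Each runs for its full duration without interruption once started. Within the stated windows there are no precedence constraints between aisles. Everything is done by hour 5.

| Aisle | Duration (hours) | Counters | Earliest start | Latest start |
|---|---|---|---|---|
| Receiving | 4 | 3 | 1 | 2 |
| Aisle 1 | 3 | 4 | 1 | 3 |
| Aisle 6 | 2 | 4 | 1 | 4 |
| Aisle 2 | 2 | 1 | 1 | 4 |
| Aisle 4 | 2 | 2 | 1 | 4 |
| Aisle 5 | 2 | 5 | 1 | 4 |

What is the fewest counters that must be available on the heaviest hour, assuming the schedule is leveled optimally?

11

Early-start (Receiving@1, Aisle 1@1, Aisle 6@1, Aisle 2@1, Aisle 4@1, Aisle 5@1) gives peak 19: h1:19  h2:19  h3:7  h4:3  h5:0.
Shift Aisle 2→3, Aisle 4→3, Aisle 5→4.
Schedule Receiving@1, Aisle 1@1, Aisle 6@1, Aisle 2@3, Aisle 4@3, Aisle 5@4: h1:11  h2:11  h3:10  h4:11  h5:5 — peak 11.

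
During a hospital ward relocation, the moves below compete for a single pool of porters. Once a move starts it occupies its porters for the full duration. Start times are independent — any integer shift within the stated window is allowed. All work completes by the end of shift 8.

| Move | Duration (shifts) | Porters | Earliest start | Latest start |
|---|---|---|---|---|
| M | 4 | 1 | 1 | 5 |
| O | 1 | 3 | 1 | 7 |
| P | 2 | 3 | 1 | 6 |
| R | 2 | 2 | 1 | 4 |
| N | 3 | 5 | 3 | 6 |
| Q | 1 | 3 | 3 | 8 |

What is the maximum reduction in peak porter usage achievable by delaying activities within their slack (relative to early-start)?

Early-start peak: s1:9  s2:6  s3:9  s4:6  s5:5  s6:0  s7:0  s8:0 ⇒ 9.
Leveled (M@1, O@1, P@2, R@4, N@6, Q@5): s1:4  s2:4  s3:4  s4:3  s5:5  s6:5  s7:5  s8:5 ⇒ 5.
Reduction 9 − 5 = 4.

4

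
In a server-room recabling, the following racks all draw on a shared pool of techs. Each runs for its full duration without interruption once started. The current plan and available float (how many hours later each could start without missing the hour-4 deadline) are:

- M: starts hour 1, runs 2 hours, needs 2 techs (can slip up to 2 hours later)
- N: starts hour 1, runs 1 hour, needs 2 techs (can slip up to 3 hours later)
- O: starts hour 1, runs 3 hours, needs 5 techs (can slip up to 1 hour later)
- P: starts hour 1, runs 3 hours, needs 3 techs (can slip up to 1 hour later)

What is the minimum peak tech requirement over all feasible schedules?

10

Early-start (M@1, N@1, O@1, P@1) gives peak 12: h1:12  h2:10  h3:8  h4:0.
Shift P→2.
Schedule M@1, N@1, O@1, P@2: h1:9  h2:10  h3:8  h4:3 — peak 10.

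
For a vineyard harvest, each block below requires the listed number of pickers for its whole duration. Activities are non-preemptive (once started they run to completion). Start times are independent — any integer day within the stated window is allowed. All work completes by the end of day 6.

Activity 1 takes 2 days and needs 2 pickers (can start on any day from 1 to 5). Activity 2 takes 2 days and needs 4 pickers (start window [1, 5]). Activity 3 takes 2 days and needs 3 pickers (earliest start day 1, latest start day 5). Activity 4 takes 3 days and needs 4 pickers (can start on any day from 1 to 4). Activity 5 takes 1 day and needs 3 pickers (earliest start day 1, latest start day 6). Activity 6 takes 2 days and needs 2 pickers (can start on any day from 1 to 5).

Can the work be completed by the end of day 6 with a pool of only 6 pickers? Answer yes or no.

Total picker-days = 37; over 6 days the average is 37/6 > 6, so some day must exceed 6.

no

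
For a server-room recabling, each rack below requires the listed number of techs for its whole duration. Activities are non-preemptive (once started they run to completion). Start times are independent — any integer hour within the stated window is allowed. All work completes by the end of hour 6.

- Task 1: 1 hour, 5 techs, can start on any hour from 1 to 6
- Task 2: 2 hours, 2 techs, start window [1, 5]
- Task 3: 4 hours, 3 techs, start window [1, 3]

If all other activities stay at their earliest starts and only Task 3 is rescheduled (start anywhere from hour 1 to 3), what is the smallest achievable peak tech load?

7

Task 3@1: h1:10  h2:5  h3:3  h4:3  h5:0  h6:0 → peak 10
Task 3@2: h1:7  h2:5  h3:3  h4:3  h5:3  h6:0 → peak 7
Task 3@3: h1:7  h2:2  h3:3  h4:3  h5:3  h6:3 → peak 7
Best is Task 3@2, peak 7.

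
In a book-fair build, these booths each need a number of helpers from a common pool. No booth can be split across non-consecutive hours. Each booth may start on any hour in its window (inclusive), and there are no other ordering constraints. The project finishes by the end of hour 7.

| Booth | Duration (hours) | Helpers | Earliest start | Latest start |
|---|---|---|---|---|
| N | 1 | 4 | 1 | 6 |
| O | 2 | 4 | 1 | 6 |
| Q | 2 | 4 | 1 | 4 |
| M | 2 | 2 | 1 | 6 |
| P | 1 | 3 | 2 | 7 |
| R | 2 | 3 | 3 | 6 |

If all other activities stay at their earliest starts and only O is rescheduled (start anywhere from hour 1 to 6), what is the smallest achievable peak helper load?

10

O@1: h1:14  h2:13  h3:3  h4:3  h5:0  h6:0  h7:0 → peak 14
O@2: h1:10  h2:13  h3:7  h4:3  h5:0  h6:0  h7:0 → peak 13
O@3: h1:10  h2:9  h3:7  h4:7  h5:0  h6:0  h7:0 → peak 10
O@4: h1:10  h2:9  h3:3  h4:7  h5:4  h6:0  h7:0 → peak 10
O@5: h1:10  h2:9  h3:3  h4:3  h5:4  h6:4  h7:0 → peak 10
O@6: h1:10  h2:9  h3:3  h4:3  h5:0  h6:4  h7:4 → peak 10
Best is O@3, peak 10.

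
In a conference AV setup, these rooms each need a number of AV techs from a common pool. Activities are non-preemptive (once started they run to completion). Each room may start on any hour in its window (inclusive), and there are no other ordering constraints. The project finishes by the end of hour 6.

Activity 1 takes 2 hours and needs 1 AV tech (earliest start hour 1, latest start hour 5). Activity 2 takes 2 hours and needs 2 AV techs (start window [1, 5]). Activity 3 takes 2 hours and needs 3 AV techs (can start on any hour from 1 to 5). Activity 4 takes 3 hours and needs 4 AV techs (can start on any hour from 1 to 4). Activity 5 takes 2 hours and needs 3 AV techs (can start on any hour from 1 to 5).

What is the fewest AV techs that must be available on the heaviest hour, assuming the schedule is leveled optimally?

Early-start (Activity 1@1, Activity 2@1, Activity 3@1, Activity 4@1, Activity 5@1) gives peak 13: h1:13  h2:13  h3:4  h4:0  h5:0  h6:0.
Shift Activity 2→3, Activity 3→4, Activity 5→5.
Schedule Activity 1@1, Activity 2@3, Activity 3@4, Activity 4@1, Activity 5@5: h1:5  h2:5  h3:6  h4:5  h5:6  h6:3 — peak 6.

6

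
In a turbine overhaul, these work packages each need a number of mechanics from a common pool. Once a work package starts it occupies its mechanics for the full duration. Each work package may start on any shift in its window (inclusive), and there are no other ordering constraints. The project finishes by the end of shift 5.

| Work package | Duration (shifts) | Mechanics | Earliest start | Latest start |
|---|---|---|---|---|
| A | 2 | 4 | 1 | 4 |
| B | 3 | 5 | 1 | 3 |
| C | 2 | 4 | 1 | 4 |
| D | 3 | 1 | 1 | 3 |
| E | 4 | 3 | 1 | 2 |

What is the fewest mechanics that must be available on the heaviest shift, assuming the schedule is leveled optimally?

Early-start (A@1, B@1, C@1, D@1, E@1) gives peak 17: s1:17  s2:17  s3:9  s4:3  s5:0.
Shift B→3, D→3.
Schedule A@1, B@3, C@1, D@3, E@1: s1:11  s2:11  s3:9  s4:9  s5:6 — peak 11.

11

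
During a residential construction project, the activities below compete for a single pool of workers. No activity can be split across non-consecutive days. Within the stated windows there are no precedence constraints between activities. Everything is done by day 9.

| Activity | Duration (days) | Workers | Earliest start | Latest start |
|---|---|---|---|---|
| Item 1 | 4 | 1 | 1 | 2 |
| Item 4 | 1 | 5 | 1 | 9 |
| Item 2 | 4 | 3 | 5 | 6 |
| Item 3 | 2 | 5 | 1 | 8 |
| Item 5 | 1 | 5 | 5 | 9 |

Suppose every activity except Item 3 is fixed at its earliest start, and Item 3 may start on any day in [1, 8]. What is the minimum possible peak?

Item 3@1: d1:11  d2:6  d3:1  d4:1  d5:8  d6:3  d7:3  d8:3  d9:0 → peak 11
Item 3@2: d1:6  d2:6  d3:6  d4:1  d5:8  d6:3  d7:3  d8:3  d9:0 → peak 8
Item 3@3: d1:6  d2:1  d3:6  d4:6  d5:8  d6:3  d7:3  d8:3  d9:0 → peak 8
Item 3@4: d1:6  d2:1  d3:1  d4:6  d5:13  d6:3  d7:3  d8:3  d9:0 → peak 13
Item 3@5: d1:6  d2:1  d3:1  d4:1  d5:13  d6:8  d7:3  d8:3  d9:0 → peak 13
Item 3@6: d1:6  d2:1  d3:1  d4:1  d5:8  d6:8  d7:8  d8:3  d9:0 → peak 8
Item 3@7: d1:6  d2:1  d3:1  d4:1  d5:8  d6:3  d7:8  d8:8  d9:0 → peak 8
Item 3@8: d1:6  d2:1  d3:1  d4:1  d5:8  d6:3  d7:3  d8:8  d9:5 → peak 8
Best is Item 3@2, peak 8.

8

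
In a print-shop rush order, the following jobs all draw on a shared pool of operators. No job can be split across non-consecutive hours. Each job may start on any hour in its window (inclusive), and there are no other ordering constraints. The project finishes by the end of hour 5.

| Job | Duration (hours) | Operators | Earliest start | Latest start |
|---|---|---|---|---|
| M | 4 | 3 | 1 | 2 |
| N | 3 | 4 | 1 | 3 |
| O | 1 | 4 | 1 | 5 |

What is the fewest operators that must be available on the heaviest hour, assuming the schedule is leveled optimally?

Early-start (M@1, N@1, O@1) gives peak 11: h1:11  h2:7  h3:7  h4:3  h5:0.
Shift O→4.
Schedule M@1, N@1, O@4: h1:7  h2:7  h3:7  h4:7  h5:0 — peak 7.

7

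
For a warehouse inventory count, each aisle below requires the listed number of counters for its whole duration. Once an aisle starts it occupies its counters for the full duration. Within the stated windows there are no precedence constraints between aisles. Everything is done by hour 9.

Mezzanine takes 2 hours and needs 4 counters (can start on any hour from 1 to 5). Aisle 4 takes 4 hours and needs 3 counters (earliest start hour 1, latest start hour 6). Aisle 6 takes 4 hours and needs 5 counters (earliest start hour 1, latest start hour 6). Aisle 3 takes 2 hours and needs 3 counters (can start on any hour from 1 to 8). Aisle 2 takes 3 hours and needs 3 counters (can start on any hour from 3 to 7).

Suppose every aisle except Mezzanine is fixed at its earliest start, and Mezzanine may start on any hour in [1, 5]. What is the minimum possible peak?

11

Mezzanine@1: h1:15  h2:15  h3:11  h4:11  h5:3  h6:0  h7:0  h8:0  h9:0 → peak 15
Mezzanine@2: h1:11  h2:15  h3:15  h4:11  h5:3  h6:0  h7:0  h8:0  h9:0 → peak 15
Mezzanine@3: h1:11  h2:11  h3:15  h4:15  h5:3  h6:0  h7:0  h8:0  h9:0 → peak 15
Mezzanine@4: h1:11  h2:11  h3:11  h4:15  h5:7  h6:0  h7:0  h8:0  h9:0 → peak 15
Mezzanine@5: h1:11  h2:11  h3:11  h4:11  h5:7  h6:4  h7:0  h8:0  h9:0 → peak 11
Best is Mezzanine@5, peak 11.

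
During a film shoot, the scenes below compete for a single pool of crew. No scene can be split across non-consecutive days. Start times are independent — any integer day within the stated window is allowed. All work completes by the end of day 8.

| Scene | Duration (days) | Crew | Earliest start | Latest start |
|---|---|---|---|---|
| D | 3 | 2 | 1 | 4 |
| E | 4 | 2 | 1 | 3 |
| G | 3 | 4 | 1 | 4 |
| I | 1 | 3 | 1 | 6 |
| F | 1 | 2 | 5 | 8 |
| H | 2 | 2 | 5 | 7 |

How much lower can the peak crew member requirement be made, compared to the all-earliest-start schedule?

5

Early-start peak: d1:11  d2:8  d3:8  d4:2  d5:4  d6:2  d7:0  d8:0 ⇒ 11.
Leveled (D@1, E@2, G@4, I@1, F@6, H@7): d1:5  d2:4  d3:4  d4:6  d5:6  d6:6  d7:2  d8:2 ⇒ 6.
Reduction 11 − 6 = 5.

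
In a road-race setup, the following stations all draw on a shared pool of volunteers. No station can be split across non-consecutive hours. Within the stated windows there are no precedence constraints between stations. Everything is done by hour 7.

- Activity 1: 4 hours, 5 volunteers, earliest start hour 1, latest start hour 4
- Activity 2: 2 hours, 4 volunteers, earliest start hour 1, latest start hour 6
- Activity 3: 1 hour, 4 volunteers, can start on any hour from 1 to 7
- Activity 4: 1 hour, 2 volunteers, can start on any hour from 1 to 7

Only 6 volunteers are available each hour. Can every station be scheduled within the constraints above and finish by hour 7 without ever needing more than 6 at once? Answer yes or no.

yes

Schedule Activity 1@1, Activity 2@5, Activity 3@7, Activity 4@5: h1:5  h2:5  h3:5  h4:5  h5:6  h6:4  h7:4 — peak 6 ≤ 6.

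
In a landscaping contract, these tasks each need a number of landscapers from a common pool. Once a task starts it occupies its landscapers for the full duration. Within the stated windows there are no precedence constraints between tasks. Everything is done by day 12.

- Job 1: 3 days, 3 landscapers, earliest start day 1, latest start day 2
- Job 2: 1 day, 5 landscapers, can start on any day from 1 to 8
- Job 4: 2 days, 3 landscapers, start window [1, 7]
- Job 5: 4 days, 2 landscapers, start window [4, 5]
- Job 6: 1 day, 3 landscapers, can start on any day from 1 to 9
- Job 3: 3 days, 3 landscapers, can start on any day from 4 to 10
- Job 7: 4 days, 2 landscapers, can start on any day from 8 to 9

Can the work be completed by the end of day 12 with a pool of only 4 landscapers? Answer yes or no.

The minimum achievable peak is 5; 4 < 5, so no feasible schedule stays within the cap.

no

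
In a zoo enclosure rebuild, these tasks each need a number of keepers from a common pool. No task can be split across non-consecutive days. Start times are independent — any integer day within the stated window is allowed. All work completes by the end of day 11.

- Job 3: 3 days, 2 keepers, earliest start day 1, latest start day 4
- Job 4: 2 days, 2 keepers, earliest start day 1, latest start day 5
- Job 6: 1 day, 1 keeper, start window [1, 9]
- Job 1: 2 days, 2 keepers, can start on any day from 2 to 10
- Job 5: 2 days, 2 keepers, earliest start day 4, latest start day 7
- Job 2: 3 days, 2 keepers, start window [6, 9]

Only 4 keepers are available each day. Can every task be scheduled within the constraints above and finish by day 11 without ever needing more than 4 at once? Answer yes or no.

yes

Schedule Job 3@1, Job 4@1, Job 6@3, Job 1@4, Job 5@4, Job 2@6: d1:4  d2:4  d3:3  d4:4  d5:4  d6:2  d7:2  d8:2  d9:0  d10:0  d11:0 — peak 4 ≤ 4.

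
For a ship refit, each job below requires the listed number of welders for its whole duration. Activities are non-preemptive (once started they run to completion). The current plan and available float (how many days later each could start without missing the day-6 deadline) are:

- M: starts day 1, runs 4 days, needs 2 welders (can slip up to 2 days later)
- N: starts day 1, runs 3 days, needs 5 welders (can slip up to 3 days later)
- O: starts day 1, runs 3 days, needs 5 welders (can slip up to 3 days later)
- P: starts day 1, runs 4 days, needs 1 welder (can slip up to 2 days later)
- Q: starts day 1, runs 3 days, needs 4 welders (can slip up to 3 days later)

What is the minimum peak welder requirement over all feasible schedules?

Early-start (M@1, N@1, O@1, P@1, Q@1) gives peak 17: d1:17  d2:17  d3:17  d4:3  d5:0  d6:0.
Shift O→4.
Schedule M@1, N@1, O@4, P@1, Q@1: d1:12  d2:12  d3:12  d4:8  d5:5  d6:5 — peak 12.

12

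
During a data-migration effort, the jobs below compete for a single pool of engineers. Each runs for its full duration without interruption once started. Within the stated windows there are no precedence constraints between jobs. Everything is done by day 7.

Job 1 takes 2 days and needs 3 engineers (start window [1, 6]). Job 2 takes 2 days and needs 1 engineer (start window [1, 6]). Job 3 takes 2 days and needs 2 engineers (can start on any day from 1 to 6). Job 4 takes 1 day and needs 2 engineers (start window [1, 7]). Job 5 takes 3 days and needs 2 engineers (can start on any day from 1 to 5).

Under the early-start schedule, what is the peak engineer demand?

10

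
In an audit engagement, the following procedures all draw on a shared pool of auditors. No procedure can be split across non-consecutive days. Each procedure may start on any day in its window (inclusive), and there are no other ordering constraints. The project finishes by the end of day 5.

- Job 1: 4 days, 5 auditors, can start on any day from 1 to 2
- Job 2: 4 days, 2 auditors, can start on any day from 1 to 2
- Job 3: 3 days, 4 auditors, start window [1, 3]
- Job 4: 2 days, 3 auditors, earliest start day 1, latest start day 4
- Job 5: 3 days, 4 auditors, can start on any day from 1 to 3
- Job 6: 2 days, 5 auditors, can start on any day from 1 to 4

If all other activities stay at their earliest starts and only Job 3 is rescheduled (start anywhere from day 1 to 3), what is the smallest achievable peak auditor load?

Job 3@1: d1:23  d2:23  d3:15  d4:7  d5:0 → peak 23
Job 3@2: d1:19  d2:23  d3:15  d4:11  d5:0 → peak 23
Job 3@3: d1:19  d2:19  d3:15  d4:11  d5:4 → peak 19
Best is Job 3@3, peak 19.

19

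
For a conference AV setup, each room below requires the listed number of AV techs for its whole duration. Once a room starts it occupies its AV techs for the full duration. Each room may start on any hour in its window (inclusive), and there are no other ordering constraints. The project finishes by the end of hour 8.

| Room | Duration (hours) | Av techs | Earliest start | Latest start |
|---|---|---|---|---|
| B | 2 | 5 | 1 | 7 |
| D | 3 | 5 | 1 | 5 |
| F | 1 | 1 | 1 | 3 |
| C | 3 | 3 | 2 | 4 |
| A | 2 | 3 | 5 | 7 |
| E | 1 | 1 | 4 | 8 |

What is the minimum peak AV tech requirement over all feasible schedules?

Early-start (B@1, D@1, F@1, C@2, A@5, E@4) gives peak 13: h1:11  h2:13  h3:8  h4:4  h5:3  h6:3  h7:0  h8:0.
Shift B→7, C→4.
Schedule B@7, D@1, F@1, C@4, A@5, E@4: h1:6  h2:5  h3:5  h4:4  h5:6  h6:6  h7:5  h8:5 — peak 6.
Total AV tech-hours = 42 over 8 hours ⇒ peak ≥ ⌈42/8⌉ = 6, so 6 is optimal.

6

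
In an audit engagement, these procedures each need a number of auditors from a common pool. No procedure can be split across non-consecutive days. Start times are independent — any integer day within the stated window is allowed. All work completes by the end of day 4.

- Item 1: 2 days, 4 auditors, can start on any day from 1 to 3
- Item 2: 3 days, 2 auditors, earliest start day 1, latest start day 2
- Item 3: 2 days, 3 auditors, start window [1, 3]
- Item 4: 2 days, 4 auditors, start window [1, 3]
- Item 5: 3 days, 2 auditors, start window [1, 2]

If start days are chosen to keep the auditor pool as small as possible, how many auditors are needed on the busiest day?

11

Early-start (Item 1@1, Item 2@1, Item 3@1, Item 4@1, Item 5@1) gives peak 15: d1:15  d2:15  d3:4  d4:0.
Shift Item 4→3.
Schedule Item 1@1, Item 2@1, Item 3@1, Item 4@3, Item 5@1: d1:11  d2:11  d3:8  d4:4 — peak 11.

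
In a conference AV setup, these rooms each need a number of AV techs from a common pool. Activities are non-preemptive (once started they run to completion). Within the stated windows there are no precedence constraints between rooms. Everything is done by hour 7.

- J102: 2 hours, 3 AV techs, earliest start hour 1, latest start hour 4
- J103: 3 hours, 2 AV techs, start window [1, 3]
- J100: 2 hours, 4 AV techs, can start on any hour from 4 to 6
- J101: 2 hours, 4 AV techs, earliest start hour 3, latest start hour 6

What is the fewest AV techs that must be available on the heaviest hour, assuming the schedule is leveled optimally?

5

Early-start (J102@1, J103@1, J100@4, J101@3) gives peak 8: h1:5  h2:5  h3:6  h4:8  h5:4  h6:0  h7:0.
Shift J101→6.
Schedule J102@1, J103@1, J100@4, J101@6: h1:5  h2:5  h3:2  h4:4  h5:4  h6:4  h7:4 — peak 5.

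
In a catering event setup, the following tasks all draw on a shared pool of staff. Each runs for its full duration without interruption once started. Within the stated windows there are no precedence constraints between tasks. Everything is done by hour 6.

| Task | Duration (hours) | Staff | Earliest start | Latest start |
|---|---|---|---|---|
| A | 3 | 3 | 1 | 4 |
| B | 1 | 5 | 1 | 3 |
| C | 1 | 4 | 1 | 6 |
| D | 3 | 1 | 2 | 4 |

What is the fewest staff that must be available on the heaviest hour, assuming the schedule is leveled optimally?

Early-start (A@1, B@1, C@1, D@2) gives peak 12: h1:12  h2:4  h3:4  h4:1  h5:0  h6:0.
Shift A→2, C→5.
Schedule A@2, B@1, C@5, D@2: h1:5  h2:4  h3:4  h4:4  h5:4  h6:0 — peak 5.

5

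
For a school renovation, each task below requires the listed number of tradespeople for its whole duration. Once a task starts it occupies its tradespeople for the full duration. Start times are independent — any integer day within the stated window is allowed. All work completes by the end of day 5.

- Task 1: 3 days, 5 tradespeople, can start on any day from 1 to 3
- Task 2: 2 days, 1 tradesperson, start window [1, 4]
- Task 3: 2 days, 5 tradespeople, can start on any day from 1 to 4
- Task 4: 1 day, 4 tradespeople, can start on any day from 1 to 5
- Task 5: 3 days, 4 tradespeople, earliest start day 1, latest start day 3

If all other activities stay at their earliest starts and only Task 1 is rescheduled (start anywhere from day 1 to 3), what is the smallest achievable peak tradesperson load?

14

Task 1@1: d1:19  d2:15  d3:9  d4:0  d5:0 → peak 19
Task 1@2: d1:14  d2:15  d3:9  d4:5  d5:0 → peak 15
Task 1@3: d1:14  d2:10  d3:9  d4:5  d5:5 → peak 14
Best is Task 1@3, peak 14.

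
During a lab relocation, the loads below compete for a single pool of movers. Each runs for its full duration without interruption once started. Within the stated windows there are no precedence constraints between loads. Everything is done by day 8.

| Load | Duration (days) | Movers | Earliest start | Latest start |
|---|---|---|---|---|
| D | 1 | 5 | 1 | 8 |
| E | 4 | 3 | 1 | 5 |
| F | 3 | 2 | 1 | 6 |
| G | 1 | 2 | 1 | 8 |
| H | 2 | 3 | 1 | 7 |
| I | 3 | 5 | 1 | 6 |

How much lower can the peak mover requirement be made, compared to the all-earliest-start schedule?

Early-start peak: d1:20  d2:13  d3:10  d4:3  d5:0  d6:0  d7:0  d8:0 ⇒ 20.
Leveled (D@1, E@2, F@1, G@2, H@4, I@6): d1:7  d2:7  d3:5  d4:6  d5:6  d6:5  d7:5  d8:5 ⇒ 7.
Reduction 20 − 7 = 13.

13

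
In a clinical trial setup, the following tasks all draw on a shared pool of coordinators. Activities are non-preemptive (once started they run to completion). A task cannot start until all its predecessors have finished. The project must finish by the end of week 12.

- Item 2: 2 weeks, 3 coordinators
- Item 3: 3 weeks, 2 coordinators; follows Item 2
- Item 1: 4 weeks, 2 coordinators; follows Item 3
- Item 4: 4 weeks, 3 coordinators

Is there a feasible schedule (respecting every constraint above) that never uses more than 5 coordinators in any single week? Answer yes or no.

yes

Schedule Item 2@1, Item 3@3, Item 1@6, Item 4@3: w1:3  w2:3  w3:5  w4:5  w5:5  w6:5  w7:2  w8:2  w9:2  w10:0  w11:0  w12:0 — peak 5 ≤ 5.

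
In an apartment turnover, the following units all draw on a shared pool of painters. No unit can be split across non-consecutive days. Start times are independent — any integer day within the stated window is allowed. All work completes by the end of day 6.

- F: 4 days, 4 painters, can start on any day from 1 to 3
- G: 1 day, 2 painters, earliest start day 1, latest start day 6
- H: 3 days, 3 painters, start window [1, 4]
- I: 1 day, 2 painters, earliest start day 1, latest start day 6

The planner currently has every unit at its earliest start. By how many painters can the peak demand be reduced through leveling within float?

Early-start peak: d1:11  d2:7  d3:7  d4:4  d5:0  d6:0 ⇒ 11.
Leveled (F@1, G@1, H@2, I@5): d1:6  d2:7  d3:7  d4:7  d5:2  d6:0 ⇒ 7.
Reduction 11 − 7 = 4.

4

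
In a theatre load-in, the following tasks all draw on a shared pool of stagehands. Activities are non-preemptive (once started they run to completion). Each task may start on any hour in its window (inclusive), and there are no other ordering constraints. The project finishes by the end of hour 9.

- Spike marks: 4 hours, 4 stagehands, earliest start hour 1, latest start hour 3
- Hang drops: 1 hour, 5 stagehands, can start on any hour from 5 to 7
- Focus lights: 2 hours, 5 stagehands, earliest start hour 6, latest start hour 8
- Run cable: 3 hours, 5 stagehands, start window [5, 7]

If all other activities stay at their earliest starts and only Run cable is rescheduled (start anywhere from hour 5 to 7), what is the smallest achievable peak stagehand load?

10

Run cable@5: h1:4  h2:4  h3:4  h4:4  h5:10  h6:10  h7:10  h8:0  h9:0 → peak 10
Run cable@6: h1:4  h2:4  h3:4  h4:4  h5:5  h6:10  h7:10  h8:5  h9:0 → peak 10
Run cable@7: h1:4  h2:4  h3:4  h4:4  h5:5  h6:5  h7:10  h8:5  h9:5 → peak 10
Best is Run cable@5, peak 10.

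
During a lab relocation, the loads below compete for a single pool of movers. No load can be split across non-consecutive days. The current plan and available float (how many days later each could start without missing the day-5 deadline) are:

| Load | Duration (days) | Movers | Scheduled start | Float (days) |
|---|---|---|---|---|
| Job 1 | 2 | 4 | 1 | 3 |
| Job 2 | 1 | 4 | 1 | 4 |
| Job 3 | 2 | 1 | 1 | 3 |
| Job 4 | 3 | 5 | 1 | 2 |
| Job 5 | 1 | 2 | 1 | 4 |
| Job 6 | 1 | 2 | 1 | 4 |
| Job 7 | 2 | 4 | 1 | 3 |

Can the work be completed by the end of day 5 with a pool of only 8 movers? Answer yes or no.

no

Total mover-days = 41; over 5 days the average is 41/5 > 8, so some day must exceed 8.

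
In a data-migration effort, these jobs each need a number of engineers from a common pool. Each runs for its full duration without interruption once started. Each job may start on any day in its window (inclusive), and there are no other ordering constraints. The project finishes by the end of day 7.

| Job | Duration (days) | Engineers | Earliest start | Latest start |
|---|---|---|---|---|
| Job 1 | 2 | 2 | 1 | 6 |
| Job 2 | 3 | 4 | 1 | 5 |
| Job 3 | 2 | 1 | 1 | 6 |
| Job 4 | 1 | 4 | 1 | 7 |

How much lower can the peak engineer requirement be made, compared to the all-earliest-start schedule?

Early-start peak: d1:11  d2:7  d3:4  d4:0  d5:0  d6:0  d7:0 ⇒ 11.
Leveled (Job 1@1, Job 2@3, Job 3@1, Job 4@6): d1:3  d2:3  d3:4  d4:4  d5:4  d6:4  d7:0 ⇒ 4.
Reduction 11 − 4 = 7.

7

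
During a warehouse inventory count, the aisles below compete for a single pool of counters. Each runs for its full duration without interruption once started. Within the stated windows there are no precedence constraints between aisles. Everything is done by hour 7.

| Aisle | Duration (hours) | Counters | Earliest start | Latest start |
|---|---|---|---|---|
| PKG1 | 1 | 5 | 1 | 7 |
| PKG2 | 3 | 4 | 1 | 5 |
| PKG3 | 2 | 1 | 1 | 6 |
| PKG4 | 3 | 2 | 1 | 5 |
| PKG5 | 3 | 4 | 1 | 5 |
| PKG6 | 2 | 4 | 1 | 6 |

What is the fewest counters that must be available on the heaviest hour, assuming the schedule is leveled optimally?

8

Early-start (PKG1@1, PKG2@1, PKG3@1, PKG4@1, PKG5@1, PKG6@1) gives peak 20: h1:20  h2:15  h3:10  h4:0  h5:0  h6:0  h7:0.
Shift PKG2→2, PKG5→4, PKG6→5.
Schedule PKG1@1, PKG2@2, PKG3@1, PKG4@1, PKG5@4, PKG6@5: h1:8  h2:7  h3:6  h4:8  h5:8  h6:8  h7:0 — peak 8.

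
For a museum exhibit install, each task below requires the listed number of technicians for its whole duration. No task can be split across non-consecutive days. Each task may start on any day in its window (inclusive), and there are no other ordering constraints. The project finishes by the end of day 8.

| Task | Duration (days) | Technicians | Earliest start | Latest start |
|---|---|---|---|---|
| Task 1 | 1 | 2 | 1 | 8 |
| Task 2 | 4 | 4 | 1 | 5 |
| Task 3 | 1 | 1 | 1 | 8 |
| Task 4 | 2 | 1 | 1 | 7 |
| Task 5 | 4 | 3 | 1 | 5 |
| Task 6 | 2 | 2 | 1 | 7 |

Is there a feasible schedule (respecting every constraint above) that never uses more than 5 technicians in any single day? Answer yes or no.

yes

Schedule Task 1@1, Task 2@5, Task 3@2, Task 4@5, Task 5@1, Task 6@3: d1:5  d2:4  d3:5  d4:5  d5:5  d6:5  d7:4  d8:4 — peak 5 ≤ 5.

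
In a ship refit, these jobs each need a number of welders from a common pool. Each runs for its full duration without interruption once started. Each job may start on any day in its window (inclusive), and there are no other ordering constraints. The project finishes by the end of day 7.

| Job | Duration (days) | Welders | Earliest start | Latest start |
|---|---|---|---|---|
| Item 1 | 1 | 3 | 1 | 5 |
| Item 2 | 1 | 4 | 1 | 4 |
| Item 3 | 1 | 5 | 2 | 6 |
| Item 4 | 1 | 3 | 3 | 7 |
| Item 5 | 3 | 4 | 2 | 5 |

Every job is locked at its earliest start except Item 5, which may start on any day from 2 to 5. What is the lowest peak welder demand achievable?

7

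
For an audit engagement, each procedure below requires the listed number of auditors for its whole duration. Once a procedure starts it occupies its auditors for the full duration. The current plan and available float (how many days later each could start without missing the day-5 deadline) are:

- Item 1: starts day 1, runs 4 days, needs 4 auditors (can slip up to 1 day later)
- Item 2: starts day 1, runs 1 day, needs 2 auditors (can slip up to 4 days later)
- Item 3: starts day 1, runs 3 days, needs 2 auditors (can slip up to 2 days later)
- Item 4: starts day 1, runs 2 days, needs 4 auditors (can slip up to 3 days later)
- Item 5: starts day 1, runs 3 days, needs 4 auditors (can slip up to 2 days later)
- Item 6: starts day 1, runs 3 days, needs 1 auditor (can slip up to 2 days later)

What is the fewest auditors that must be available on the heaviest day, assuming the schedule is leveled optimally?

Early-start (Item 1@1, Item 2@1, Item 3@1, Item 4@1, Item 5@1, Item 6@1) gives peak 17: d1:17  d2:15  d3:11  d4:4  d5:0.
Shift Item 3→2, Item 5→3.
Schedule Item 1@1, Item 2@1, Item 3@2, Item 4@1, Item 5@3, Item 6@1: d1:11  d2:11  d3:11  d4:10  d5:4 — peak 11.

11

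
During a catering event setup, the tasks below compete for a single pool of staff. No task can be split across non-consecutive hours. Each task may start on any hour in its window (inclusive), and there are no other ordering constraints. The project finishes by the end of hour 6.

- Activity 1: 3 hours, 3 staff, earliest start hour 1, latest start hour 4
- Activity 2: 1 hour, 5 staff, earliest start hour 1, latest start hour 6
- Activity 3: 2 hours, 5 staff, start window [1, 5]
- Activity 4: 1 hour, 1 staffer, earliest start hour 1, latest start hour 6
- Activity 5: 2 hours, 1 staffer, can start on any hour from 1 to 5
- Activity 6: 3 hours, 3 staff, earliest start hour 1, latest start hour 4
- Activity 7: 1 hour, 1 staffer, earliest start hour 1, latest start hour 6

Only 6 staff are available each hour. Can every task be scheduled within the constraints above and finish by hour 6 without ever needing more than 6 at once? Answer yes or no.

no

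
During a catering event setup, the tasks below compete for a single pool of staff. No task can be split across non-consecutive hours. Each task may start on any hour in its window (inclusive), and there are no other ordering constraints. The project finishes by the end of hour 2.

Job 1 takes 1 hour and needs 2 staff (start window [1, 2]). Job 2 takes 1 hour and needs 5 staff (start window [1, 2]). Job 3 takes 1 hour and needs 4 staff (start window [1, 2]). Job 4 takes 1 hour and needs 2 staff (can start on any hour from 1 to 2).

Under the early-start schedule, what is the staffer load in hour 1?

13

At early start, hour 1 has: Job 1, Job 2, Job 3, Job 4.
Demand: 2 + 5 + 4 + 2 = 13.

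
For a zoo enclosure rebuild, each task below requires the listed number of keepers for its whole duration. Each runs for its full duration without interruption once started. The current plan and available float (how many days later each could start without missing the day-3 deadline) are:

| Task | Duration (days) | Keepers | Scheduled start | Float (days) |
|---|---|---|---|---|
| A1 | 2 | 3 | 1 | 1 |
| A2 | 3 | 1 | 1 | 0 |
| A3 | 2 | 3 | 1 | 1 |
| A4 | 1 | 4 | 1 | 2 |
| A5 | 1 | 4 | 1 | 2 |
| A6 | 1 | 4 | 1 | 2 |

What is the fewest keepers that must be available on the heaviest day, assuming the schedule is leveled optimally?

Early-start (A1@1, A2@1, A3@1, A4@1, A5@1, A6@1) gives peak 19: d1:19  d2:7  d3:1.
Shift A5→2, A6→3.
Schedule A1@1, A2@1, A3@1, A4@1, A5@2, A6@3: d1:11  d2:11  d3:5 — peak 11.

11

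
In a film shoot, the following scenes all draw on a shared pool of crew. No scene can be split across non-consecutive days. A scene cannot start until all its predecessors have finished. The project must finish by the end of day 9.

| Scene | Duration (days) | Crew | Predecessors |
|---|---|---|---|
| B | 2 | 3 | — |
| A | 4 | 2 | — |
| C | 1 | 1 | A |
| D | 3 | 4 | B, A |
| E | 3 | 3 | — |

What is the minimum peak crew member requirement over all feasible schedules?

Early-start (B@1, A@1, C@5, D@5, E@1) gives peak 8: d1:8  d2:8  d3:5  d4:2  d5:5  d6:4  d7:4  d8:0  d9:0.
Shift D→6, E→3.
Schedule B@1, A@1, C@5, D@6, E@3: d1:5  d2:5  d3:5  d4:5  d5:4  d6:4  d7:4  d8:4  d9:0 — peak 5.

5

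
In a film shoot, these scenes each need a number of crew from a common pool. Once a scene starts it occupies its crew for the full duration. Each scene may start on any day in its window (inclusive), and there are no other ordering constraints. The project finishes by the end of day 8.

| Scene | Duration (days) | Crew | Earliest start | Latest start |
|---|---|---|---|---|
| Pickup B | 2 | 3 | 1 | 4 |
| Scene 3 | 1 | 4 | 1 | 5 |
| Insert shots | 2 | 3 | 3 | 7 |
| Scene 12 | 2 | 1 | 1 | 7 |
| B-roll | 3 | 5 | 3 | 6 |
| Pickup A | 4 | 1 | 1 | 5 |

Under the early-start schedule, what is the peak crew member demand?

Early-start schedule: Pickup B@1, Scene 3@1, Insert shots@3, Scene 12@1, B-roll@3, Pickup A@1.
Load per day: day 1: 9, day 2: 5, day 3: 9, day 4: 9, day 5: 5, day 6: 0, day 7: 0, day 8: 0.
Peak is 9.

9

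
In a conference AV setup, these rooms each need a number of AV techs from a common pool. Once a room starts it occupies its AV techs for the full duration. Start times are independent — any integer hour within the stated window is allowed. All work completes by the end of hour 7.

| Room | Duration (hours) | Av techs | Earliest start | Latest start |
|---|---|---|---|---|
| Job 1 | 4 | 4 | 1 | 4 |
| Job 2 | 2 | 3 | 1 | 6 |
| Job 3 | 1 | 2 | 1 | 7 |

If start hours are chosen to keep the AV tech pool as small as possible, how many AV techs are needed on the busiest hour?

Early-start (Job 1@1, Job 2@1, Job 3@1) gives peak 9: h1:9  h2:7  h3:4  h4:4  h5:0  h6:0  h7:0.
Shift Job 2→5, Job 3→7.
Schedule Job 1@1, Job 2@5, Job 3@7: h1:4  h2:4  h3:4  h4:4  h5:3  h6:3  h7:2 — peak 4.
Total AV tech-hours = 24 over 7 hours ⇒ peak ≥ ⌈24/7⌉ = 4, so 4 is optimal.

4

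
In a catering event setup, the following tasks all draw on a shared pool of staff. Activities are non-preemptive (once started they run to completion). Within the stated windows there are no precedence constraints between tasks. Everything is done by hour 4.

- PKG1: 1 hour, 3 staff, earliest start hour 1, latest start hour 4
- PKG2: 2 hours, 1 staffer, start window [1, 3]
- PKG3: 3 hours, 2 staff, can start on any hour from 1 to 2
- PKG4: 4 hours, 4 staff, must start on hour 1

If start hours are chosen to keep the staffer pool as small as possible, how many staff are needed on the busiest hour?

Early-start (PKG1@1, PKG2@1, PKG3@1, PKG4@1) gives peak 10: h1:10  h2:7  h3:6  h4:4.
Shift PKG2→2, PKG3→2.
Schedule PKG1@1, PKG2@2, PKG3@2, PKG4@1: h1:7  h2:7  h3:7  h4:6 — peak 7.
Total staffer-hours = 27 over 4 hours ⇒ peak ≥ ⌈27/4⌉ = 7, so 7 is optimal.

7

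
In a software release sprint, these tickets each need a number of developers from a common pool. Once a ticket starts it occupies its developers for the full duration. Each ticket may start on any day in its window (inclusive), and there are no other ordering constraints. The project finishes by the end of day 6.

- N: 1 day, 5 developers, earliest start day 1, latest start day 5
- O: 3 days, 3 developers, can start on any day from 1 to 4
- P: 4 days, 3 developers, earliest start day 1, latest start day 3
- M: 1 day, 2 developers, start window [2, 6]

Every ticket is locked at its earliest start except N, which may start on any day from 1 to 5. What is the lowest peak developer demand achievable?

8

N@1: d1:11  d2:8  d3:6  d4:3  d5:0  d6:0 → peak 11
N@2: d1:6  d2:13  d3:6  d4:3  d5:0  d6:0 → peak 13
N@3: d1:6  d2:8  d3:11  d4:3  d5:0  d6:0 → peak 11
N@4: d1:6  d2:8  d3:6  d4:8  d5:0  d6:0 → peak 8
N@5: d1:6  d2:8  d3:6  d4:3  d5:5  d6:0 → peak 8
Best is N@4, peak 8.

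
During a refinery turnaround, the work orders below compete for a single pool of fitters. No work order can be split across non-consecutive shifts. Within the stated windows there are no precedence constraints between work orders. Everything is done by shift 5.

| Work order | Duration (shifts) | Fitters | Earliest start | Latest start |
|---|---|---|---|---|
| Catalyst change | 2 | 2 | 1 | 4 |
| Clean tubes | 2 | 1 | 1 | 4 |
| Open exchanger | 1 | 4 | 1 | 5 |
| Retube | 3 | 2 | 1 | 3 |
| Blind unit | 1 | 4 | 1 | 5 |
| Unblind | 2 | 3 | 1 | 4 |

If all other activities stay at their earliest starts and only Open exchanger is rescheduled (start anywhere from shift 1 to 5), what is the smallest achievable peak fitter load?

12

Open exchanger@1: s1:16  s2:8  s3:2  s4:0  s5:0 → peak 16
Open exchanger@2: s1:12  s2:12  s3:2  s4:0  s5:0 → peak 12
Open exchanger@3: s1:12  s2:8  s3:6  s4:0  s5:0 → peak 12
Open exchanger@4: s1:12  s2:8  s3:2  s4:4  s5:0 → peak 12
Open exchanger@5: s1:12  s2:8  s3:2  s4:0  s5:4 → peak 12
Best is Open exchanger@2, peak 12.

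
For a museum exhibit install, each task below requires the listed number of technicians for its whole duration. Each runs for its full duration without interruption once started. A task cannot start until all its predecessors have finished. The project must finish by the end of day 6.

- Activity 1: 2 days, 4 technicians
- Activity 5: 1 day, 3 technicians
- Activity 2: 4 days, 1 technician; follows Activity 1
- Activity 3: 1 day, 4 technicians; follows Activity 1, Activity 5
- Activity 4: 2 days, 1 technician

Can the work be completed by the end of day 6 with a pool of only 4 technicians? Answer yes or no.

no

The minimum achievable peak is 5; 4 < 5, so no feasible schedule stays within the cap.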